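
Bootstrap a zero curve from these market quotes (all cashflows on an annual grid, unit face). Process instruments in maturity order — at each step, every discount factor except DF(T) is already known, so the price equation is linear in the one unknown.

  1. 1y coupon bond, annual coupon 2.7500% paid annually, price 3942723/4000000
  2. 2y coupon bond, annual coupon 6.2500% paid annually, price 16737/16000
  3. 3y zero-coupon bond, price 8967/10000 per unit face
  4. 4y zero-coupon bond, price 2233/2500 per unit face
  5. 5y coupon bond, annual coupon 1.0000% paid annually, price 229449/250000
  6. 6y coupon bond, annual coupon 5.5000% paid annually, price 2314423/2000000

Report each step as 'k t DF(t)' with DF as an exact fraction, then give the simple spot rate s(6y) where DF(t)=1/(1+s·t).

step 1 [1y] bond c/1=11/400: DF=(3942723/4000000 − 11/400·(0))/(1+11/400) = 9593/10000 ≈ 0.959300
step 2 [2y] bond c/1=1/16: DF=(16737/16000 − 1/16·(0.959300))/(1+1/16) = 9281/10000 ≈ 0.928100
step 3 [3y] zero: DF = P = 8967/10000 ≈ 0.896700
step 4 [4y] zero: DF = P = 2233/2500 ≈ 0.893200
step 5 [5y] bond c/1=1/100: DF=(229449/250000 − 1/100·(0.959300+0.928100+0.896700+0.893200))/(1+1/100) = 8723/10000 ≈ 0.872300
step 6 [6y] bond c/1=11/200: DF=(2314423/2000000 − 11/200·(0.959300+0.928100+0.896700+0.893200+0.872300))/(1+11/200) = 8597/10000 ≈ 0.859700

1 1 9593/10000
2 2 9281/10000
3 3 8967/10000
4 4 2233/2500
5 5 8723/10000
6 6 8597/10000
s(6y) = (1/(8597/10000) − 1)/(6) = 1403/51582 ≈ 2.7199%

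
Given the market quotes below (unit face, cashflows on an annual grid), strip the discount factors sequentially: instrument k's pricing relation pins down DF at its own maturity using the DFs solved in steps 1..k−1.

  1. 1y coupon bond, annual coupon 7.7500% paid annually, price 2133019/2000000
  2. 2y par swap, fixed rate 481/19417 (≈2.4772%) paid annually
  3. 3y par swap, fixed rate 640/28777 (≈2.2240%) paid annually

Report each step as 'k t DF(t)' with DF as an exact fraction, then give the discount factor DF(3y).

step 1 [1y] bond c/1=31/400: DF=(2133019/2000000 − 31/400·(0))/(1+31/400) = 4949/5000 ≈ 0.989800
step 2 [2y] swap r/1=481/19417: DF=(1 − 481/19417·(0.989800))/(1+481/19417) = 9519/10000 ≈ 0.951900
step 3 [3y] swap r/1=640/28777: DF=(1 − 640/28777·(0.989800+0.951900))/(1+640/28777) = 117/125 ≈ 0.936000

1 1 4949/5000
2 2 9519/10000
3 3 117/125
DF(3y) = 117/125 ≈ 0.936000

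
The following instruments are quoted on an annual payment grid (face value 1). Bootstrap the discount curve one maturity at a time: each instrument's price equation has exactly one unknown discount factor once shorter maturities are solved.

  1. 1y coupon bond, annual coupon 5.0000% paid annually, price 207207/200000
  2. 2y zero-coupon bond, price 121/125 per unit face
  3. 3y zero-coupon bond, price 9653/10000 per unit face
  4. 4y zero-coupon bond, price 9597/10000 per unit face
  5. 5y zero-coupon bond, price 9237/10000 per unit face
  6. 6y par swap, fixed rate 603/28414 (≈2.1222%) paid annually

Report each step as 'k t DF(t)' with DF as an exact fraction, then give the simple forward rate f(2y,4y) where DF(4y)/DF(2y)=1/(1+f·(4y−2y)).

step 1 [1y] bond c/1=1/20: DF=(207207/200000 − 1/20·(0))/(1+1/20) = 9867/10000 ≈ 0.986700
step 2 [2y] zero: DF = P = 121/125 ≈ 0.968000
step 3 [3y] zero: DF = P = 9653/10000 ≈ 0.965300
step 4 [4y] zero: DF = P = 9597/10000 ≈ 0.959700
step 5 [5y] zero: DF = P = 9237/10000 ≈ 0.923700
step 6 [6y] swap r/1=603/28414: DF=(1 − 603/28414·(0.986700+0.968000+0.965300+0.959700+0.923700))/(1+603/28414) = 4397/5000 ≈ 0.879400

1 1 9867/10000
2 2 121/125
3 3 9653/10000
4 4 9597/10000
5 5 9237/10000
6 6 4397/5000
f(2y,4y) = ((121/125)/(9597/10000) − 1)/(2) = 83/19194 ≈ 0.4324%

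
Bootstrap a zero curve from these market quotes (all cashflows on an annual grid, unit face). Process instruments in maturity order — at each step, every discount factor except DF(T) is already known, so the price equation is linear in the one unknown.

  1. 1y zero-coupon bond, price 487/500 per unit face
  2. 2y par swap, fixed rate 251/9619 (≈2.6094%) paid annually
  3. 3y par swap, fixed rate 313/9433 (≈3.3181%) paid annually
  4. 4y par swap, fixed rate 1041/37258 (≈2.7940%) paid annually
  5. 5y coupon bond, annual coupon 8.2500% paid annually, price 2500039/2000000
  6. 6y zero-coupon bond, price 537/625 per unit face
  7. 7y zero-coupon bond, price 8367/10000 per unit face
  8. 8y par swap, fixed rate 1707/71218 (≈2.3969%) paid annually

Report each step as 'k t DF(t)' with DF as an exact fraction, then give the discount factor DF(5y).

1 1 487/500
2 2 4749/5000
3 3 9061/10000
4 4 8959/10000
5 5 2177/2500
6 6 537/625
7 7 8367/10000
8 8 8293/10000
DF(5y) = 2177/2500 ≈ 0.870800

step 1 [1y] zero: DF = P = 487/500 ≈ 0.974000
step 2 [2y] swap r/1=251/9619: DF=(1 − 251/9619·(0.974000))/(1+251/9619) = 4749/5000 ≈ 0.949800
step 3 [3y] swap r/1=313/9433: DF=(1 − 313/9433·(0.974000+0.949800))/(1+313/9433) = 9061/10000 ≈ 0.906100
step 4 [4y] swap r/1=1041/37258: DF=(1 − 1041/37258·(0.974000+0.949800+0.906100))/(1+1041/37258) = 8959/10000 ≈ 0.895900
step 5 [5y] bond c/1=33/400: DF=(2500039/2000000 − 33/400·(0.974000+0.949800+0.906100+0.895900))/(1+33/400) = 2177/2500 ≈ 0.870800
step 6 [6y] zero: DF = P = 537/625 ≈ 0.859200
step 7 [7y] zero: DF = P = 8367/10000 ≈ 0.836700
step 8 [8y] swap r/1=1707/71218: DF=(1 − 1707/71218·(0.974000+0.949800+0.906100+0.895900+0.870800+0.859200+0.836700))/(1+1707/71218) = 8293/10000 ≈ 0.829300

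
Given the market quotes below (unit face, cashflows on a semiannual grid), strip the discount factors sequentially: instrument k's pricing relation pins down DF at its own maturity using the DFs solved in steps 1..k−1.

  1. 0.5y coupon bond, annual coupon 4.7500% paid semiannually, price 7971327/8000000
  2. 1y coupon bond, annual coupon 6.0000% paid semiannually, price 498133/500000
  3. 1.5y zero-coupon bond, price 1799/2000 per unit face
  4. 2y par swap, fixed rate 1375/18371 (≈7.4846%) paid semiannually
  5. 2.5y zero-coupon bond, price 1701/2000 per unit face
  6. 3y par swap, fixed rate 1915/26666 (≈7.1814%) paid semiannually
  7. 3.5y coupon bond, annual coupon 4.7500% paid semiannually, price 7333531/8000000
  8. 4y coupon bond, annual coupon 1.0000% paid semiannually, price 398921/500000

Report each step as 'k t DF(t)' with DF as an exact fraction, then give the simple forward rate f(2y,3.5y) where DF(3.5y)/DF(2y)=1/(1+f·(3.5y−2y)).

step 1 [0.5y] bond c/2=19/800: DF=(7971327/8000000 − 19/800·(0))/(1+19/800) = 9733/10000 ≈ 0.973300
step 2 [1y] bond c/2=3/100: DF=(498133/500000 − 3/100·(0.973300))/(1+3/100) = 9389/10000 ≈ 0.938900
step 3 [1.5y] zero: DF = P = 1799/2000 ≈ 0.899500
step 4 [2y] swap r/2=1375/36742: DF=(1 − 1375/36742·(0.973300+0.938900+0.899500))/(1+1375/36742) = 69/80 ≈ 0.862500
step 5 [2.5y] zero: DF = P = 1701/2000 ≈ 0.850500
step 6 [3y] swap r/2=1915/53332: DF=(1 − 1915/53332·(0.973300+0.938900+0.899500+0.862500+0.850500))/(1+1915/53332) = 1617/2000 ≈ 0.808500
step 7 [3.5y] bond c/2=19/800: DF=(7333531/8000000 − 19/800·(0.973300+0.938900+0.899500+0.862500+0.850500+0.808500))/(1+19/800) = 7717/10000 ≈ 0.771700
step 8 [4y] bond c/2=1/200: DF=(398921/500000 − 1/200·(0.973300+0.938900+0.899500+0.862500+0.850500+0.808500+0.771700))/(1+1/200) = 1527/2000 ≈ 0.763500

1 1/2 9733/10000
2 1 9389/10000
3 3/2 1799/2000
4 2 69/80
5 5/2 1701/2000
6 3 1617/2000
7 7/2 7717/10000
8 4 1527/2000
f(2y,3.5y) = ((69/80)/(7717/10000) − 1)/(3/2) = 1816/23151 ≈ 7.8442%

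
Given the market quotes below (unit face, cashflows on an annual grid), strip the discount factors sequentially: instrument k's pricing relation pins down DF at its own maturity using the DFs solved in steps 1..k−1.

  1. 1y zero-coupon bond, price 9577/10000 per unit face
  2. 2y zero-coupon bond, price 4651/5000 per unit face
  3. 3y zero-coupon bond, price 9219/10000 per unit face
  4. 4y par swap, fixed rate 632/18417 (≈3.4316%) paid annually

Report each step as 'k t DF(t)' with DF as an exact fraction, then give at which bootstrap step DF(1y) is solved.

1 1 9577/10000
2 2 4651/5000
3 3 9219/10000
4 4 546/625
DF(1y) is solved at step 1

step 1 [1y] zero: DF = P = 9577/10000 ≈ 0.957700
step 2 [2y] zero: DF = P = 4651/5000 ≈ 0.930200
step 3 [3y] zero: DF = P = 9219/10000 ≈ 0.921900
step 4 [4y] swap r/1=632/18417: DF=(1 − 632/18417·(0.957700+0.930200+0.921900))/(1+632/18417) = 546/625 ≈ 0.873600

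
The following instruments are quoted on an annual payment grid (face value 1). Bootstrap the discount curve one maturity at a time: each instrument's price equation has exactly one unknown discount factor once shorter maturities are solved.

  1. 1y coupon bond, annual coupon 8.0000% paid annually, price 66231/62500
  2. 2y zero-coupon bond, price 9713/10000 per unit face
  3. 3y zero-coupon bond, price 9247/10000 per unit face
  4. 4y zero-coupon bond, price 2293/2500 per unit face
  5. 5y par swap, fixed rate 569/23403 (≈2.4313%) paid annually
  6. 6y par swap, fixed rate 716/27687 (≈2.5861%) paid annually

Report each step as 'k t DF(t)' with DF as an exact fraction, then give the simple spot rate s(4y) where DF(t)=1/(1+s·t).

1 1 2453/2500
2 2 9713/10000
3 3 9247/10000
4 4 2293/2500
5 5 4431/5000
6 6 1071/1250
s(4y) = (1/(2293/2500) − 1)/(4) = 207/9172 ≈ 2.2569%

step 1 [1y] bond c/1=2/25: DF=(66231/62500 − 2/25·(0))/(1+2/25) = 2453/2500 ≈ 0.981200
step 2 [2y] zero: DF = P = 9713/10000 ≈ 0.971300
step 3 [3y] zero: DF = P = 9247/10000 ≈ 0.924700
step 4 [4y] zero: DF = P = 2293/2500 ≈ 0.917200
step 5 [5y] swap r/1=569/23403: DF=(1 − 569/23403·(0.981200+0.971300+0.924700+0.917200))/(1+569/23403) = 4431/5000 ≈ 0.886200
step 6 [6y] swap r/1=716/27687: DF=(1 − 716/27687·(0.981200+0.971300+0.924700+0.917200+0.886200))/(1+716/27687) = 1071/1250 ≈ 0.856800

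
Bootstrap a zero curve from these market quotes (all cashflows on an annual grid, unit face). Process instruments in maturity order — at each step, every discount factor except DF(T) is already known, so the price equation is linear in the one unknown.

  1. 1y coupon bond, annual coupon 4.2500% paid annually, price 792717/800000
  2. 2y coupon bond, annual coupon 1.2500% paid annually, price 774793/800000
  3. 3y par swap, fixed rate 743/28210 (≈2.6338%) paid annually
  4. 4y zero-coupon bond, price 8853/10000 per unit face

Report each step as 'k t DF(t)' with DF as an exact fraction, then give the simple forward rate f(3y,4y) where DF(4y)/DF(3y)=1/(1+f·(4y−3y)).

step 1 [1y] bond c/1=17/400: DF=(792717/800000 − 17/400·(0))/(1+17/400) = 1901/2000 ≈ 0.950500
step 2 [2y] bond c/1=1/80: DF=(774793/800000 − 1/80·(0.950500))/(1+1/80) = 1181/1250 ≈ 0.944800
step 3 [3y] swap r/1=743/28210: DF=(1 − 743/28210·(0.950500+0.944800))/(1+743/28210) = 9257/10000 ≈ 0.925700
step 4 [4y] zero: DF = P = 8853/10000 ≈ 0.885300

1 1 1901/2000
2 2 1181/1250
3 3 9257/10000
4 4 8853/10000
f(3y,4y) = ((9257/10000)/(8853/10000) − 1)/(1) = 404/8853 ≈ 4.5634%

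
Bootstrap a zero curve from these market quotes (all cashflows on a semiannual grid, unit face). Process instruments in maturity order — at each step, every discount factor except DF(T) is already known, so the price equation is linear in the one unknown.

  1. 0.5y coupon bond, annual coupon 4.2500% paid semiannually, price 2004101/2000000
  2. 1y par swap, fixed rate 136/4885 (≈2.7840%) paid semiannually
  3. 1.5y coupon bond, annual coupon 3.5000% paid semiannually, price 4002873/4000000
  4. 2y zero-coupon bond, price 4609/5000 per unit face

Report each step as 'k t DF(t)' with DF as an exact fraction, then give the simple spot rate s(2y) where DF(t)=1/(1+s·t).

step 1 [0.5y] bond c/2=17/800: DF=(2004101/2000000 − 17/800·(0))/(1+17/800) = 2453/2500 ≈ 0.981200
step 2 [1y] swap r/2=68/4885: DF=(1 − 68/4885·(0.981200))/(1+68/4885) = 608/625 ≈ 0.972800
step 3 [1.5y] bond c/2=7/400: DF=(4002873/4000000 − 7/400·(0.981200+0.972800))/(1+7/400) = 9499/10000 ≈ 0.949900
step 4 [2y] zero: DF = P = 4609/5000 ≈ 0.921800

1 1/2 2453/2500
2 1 608/625
3 3/2 9499/10000
4 2 4609/5000
s(2y) = (1/(4609/5000) − 1)/(2) = 391/9218 ≈ 4.2417%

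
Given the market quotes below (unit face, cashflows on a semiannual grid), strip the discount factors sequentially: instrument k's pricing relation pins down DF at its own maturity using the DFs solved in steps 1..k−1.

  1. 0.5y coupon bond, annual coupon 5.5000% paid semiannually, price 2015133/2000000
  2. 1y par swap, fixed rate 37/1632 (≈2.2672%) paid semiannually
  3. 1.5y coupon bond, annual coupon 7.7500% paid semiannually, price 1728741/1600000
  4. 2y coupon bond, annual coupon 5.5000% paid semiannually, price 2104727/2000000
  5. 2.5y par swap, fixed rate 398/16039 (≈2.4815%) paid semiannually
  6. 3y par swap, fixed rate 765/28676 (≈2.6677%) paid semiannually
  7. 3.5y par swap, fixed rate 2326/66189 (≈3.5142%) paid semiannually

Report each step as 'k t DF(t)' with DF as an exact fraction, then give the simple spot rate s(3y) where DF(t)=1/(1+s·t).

step 1 [0.5y] bond c/2=11/400: DF=(2015133/2000000 − 11/400·(0))/(1+11/400) = 4903/5000 ≈ 0.980600
step 2 [1y] swap r/2=37/3264: DF=(1 − 37/3264·(0.980600))/(1+37/3264) = 4889/5000 ≈ 0.977800
step 3 [1.5y] bond c/2=31/800: DF=(1728741/1600000 − 31/800·(0.980600+0.977800))/(1+31/800) = 9671/10000 ≈ 0.967100
step 4 [2y] bond c/2=11/400: DF=(2104727/2000000 − 11/400·(0.980600+0.977800+0.967100))/(1+11/400) = 9459/10000 ≈ 0.945900
step 5 [2.5y] swap r/2=199/16039: DF=(1 − 199/16039·(0.980600+0.977800+0.967100+0.945900))/(1+199/16039) = 9403/10000 ≈ 0.940300
step 6 [3y] swap r/2=765/57352: DF=(1 − 765/57352·(0.980600+0.977800+0.967100+0.945900+0.940300))/(1+765/57352) = 1847/2000 ≈ 0.923500
step 7 [3.5y] swap r/2=1163/66189: DF=(1 − 1163/66189·(0.980600+0.977800+0.967100+0.945900+0.940300+0.923500))/(1+1163/66189) = 8837/10000 ≈ 0.883700

1 1/2 4903/5000
2 1 4889/5000
3 3/2 9671/10000
4 2 9459/10000
5 5/2 9403/10000
6 3 1847/2000
7 7/2 8837/10000
s(3y) = (1/(1847/2000) − 1)/(3) = 51/1847 ≈ 2.7612%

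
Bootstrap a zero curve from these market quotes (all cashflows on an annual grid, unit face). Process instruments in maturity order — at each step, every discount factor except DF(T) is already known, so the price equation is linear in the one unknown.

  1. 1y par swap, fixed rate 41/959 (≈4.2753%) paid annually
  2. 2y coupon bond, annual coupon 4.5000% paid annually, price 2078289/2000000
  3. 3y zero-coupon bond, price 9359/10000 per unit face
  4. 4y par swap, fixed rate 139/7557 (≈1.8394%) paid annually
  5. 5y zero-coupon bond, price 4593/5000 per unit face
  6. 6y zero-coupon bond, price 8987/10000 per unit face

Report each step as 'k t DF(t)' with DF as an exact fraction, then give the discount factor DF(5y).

1 1 959/1000
2 2 9531/10000
3 3 9359/10000
4 4 1861/2000
5 5 4593/5000
6 6 8987/10000
DF(5y) = 4593/5000 ≈ 0.918600

step 1 [1y] swap r/1=41/959: DF=(1 − 41/959·(0))/(1+41/959) = 959/1000 ≈ 0.959000
step 2 [2y] bond c/1=9/200: DF=(2078289/2000000 − 9/200·(0.959000))/(1+9/200) = 9531/10000 ≈ 0.953100
step 3 [3y] zero: DF = P = 9359/10000 ≈ 0.935900
step 4 [4y] swap r/1=139/7557: DF=(1 − 139/7557·(0.959000+0.953100+0.935900))/(1+139/7557) = 1861/2000 ≈ 0.930500
step 5 [5y] zero: DF = P = 4593/5000 ≈ 0.918600
step 6 [6y] zero: DF = P = 8987/10000 ≈ 0.898700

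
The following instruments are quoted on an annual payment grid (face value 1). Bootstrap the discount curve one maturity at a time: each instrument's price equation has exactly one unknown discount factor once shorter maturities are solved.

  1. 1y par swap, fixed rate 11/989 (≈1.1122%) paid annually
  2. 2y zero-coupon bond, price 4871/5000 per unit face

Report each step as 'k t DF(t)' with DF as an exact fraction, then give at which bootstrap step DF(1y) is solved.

step 1 [1y] swap r/1=11/989: DF=(1 − 11/989·(0))/(1+11/989) = 989/1000 ≈ 0.989000
step 2 [2y] zero: DF = P = 4871/5000 ≈ 0.974200

1 1 989/1000
2 2 4871/5000
DF(1y) is solved at step 1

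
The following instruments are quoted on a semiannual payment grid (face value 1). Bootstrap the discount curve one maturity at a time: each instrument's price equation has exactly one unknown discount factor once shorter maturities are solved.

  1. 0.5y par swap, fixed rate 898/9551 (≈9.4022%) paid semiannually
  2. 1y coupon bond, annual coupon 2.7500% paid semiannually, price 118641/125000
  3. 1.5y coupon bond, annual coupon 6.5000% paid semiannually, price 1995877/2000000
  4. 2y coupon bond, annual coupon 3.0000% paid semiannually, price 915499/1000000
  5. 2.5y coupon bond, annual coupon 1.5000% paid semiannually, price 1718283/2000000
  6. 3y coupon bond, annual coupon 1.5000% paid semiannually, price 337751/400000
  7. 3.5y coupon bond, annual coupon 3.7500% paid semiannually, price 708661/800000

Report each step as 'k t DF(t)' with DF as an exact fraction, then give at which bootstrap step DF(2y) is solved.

1 1/2 9551/10000
2 1 9233/10000
3 3/2 4537/5000
4 2 538/625
5 5/2 516/625
6 3 503/625
7 7/2 1931/2500
DF(2y) is solved at step 4

step 1 [0.5y] swap r/2=449/9551: DF=(1 − 449/9551·(0))/(1+449/9551) = 9551/10000 ≈ 0.955100
step 2 [1y] bond c/2=11/800: DF=(118641/125000 − 11/800·(0.955100))/(1+11/800) = 9233/10000 ≈ 0.923300
step 3 [1.5y] bond c/2=13/400: DF=(1995877/2000000 − 13/400·(0.955100+0.923300))/(1+13/400) = 4537/5000 ≈ 0.907400
step 4 [2y] bond c/2=3/200: DF=(915499/1000000 − 3/200·(0.955100+0.923300+0.907400))/(1+3/200) = 538/625 ≈ 0.860800
step 5 [2.5y] bond c/2=3/400: DF=(1718283/2000000 − 3/400·(0.955100+0.923300+0.907400+0.860800))/(1+3/400) = 516/625 ≈ 0.825600
step 6 [3y] bond c/2=3/400: DF=(337751/400000 − 3/400·(0.955100+0.923300+0.907400+0.860800+0.825600))/(1+3/400) = 503/625 ≈ 0.804800
step 7 [3.5y] bond c/2=3/160: DF=(708661/800000 − 3/160·(0.955100+0.923300+0.907400+0.860800+0.825600+0.804800))/(1+3/160) = 1931/2500 ≈ 0.772400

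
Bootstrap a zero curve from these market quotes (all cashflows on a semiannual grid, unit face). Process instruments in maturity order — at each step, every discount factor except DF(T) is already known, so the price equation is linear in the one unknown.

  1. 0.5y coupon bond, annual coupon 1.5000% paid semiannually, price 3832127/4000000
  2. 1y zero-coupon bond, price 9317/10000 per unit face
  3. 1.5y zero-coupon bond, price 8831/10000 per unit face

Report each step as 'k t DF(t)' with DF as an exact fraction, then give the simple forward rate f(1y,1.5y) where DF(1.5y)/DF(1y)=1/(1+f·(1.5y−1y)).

step 1 [0.5y] bond c/2=3/400: DF=(3832127/4000000 − 3/400·(0))/(1+3/400) = 9509/10000 ≈ 0.950900
step 2 [1y] zero: DF = P = 9317/10000 ≈ 0.931700
step 3 [1.5y] zero: DF = P = 8831/10000 ≈ 0.883100

1 1/2 9509/10000
2 1 9317/10000
3 3/2 8831/10000
f(1y,1.5y) = ((9317/10000)/(8831/10000) − 1)/(1/2) = 972/8831 ≈ 11.0067%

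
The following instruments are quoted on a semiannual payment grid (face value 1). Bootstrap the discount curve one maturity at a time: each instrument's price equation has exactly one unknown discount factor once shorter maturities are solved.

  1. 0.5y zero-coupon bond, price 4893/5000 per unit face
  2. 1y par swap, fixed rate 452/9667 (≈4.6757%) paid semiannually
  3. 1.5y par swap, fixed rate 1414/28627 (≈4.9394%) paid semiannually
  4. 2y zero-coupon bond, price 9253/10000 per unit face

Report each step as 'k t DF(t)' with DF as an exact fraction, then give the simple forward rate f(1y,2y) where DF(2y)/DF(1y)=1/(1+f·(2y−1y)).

step 1 [0.5y] zero: DF = P = 4893/5000 ≈ 0.978600
step 2 [1y] swap r/2=226/9667: DF=(1 − 226/9667·(0.978600))/(1+226/9667) = 2387/2500 ≈ 0.954800
step 3 [1.5y] swap r/2=707/28627: DF=(1 − 707/28627·(0.978600+0.954800))/(1+707/28627) = 9293/10000 ≈ 0.929300
step 4 [2y] zero: DF = P = 9253/10000 ≈ 0.925300

1 1/2 4893/5000
2 1 2387/2500
3 3/2 9293/10000
4 2 9253/10000
f(1y,2y) = ((2387/2500)/(9253/10000) − 1)/(1) = 295/9253 ≈ 3.1882%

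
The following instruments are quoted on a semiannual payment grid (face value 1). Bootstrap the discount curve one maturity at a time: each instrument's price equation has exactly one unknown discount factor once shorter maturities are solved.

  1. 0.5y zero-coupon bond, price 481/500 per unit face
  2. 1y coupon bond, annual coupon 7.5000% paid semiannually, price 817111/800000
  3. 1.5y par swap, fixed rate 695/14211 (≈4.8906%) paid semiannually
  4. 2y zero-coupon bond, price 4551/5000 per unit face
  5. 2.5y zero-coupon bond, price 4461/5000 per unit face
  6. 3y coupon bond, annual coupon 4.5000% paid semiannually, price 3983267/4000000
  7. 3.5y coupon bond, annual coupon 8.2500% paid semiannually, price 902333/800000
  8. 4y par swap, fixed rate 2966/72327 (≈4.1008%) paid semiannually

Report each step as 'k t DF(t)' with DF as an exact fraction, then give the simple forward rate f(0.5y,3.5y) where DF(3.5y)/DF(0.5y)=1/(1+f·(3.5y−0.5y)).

step 1 [0.5y] zero: DF = P = 481/500 ≈ 0.962000
step 2 [1y] bond c/2=3/80: DF=(817111/800000 − 3/80·(0.962000))/(1+3/80) = 9497/10000 ≈ 0.949700
step 3 [1.5y] swap r/2=695/28422: DF=(1 − 695/28422·(0.962000+0.949700))/(1+695/28422) = 1861/2000 ≈ 0.930500
step 4 [2y] zero: DF = P = 4551/5000 ≈ 0.910200
step 5 [2.5y] zero: DF = P = 4461/5000 ≈ 0.892200
step 6 [3y] bond c/2=9/400: DF=(3983267/4000000 − 9/400·(0.962000+0.949700+0.930500+0.910200+0.892200))/(1+9/400) = 8717/10000 ≈ 0.871700
step 7 [3.5y] bond c/2=33/800: DF=(902333/800000 − 33/800·(0.962000+0.949700+0.930500+0.910200+0.892200+0.871700))/(1+33/800) = 8647/10000 ≈ 0.864700
step 8 [4y] swap r/2=1483/72327: DF=(1 − 1483/72327·(0.962000+0.949700+0.930500+0.910200+0.892200+0.871700+0.864700))/(1+1483/72327) = 8517/10000 ≈ 0.851700

1 1/2 481/500
2 1 9497/10000
3 3/2 1861/2000
4 2 4551/5000
5 5/2 4461/5000
6 3 8717/10000
7 7/2 8647/10000
8 4 8517/10000
f(0.5y,3.5y) = ((481/500)/(8647/10000) − 1)/(3) = 973/25941 ≈ 3.7508%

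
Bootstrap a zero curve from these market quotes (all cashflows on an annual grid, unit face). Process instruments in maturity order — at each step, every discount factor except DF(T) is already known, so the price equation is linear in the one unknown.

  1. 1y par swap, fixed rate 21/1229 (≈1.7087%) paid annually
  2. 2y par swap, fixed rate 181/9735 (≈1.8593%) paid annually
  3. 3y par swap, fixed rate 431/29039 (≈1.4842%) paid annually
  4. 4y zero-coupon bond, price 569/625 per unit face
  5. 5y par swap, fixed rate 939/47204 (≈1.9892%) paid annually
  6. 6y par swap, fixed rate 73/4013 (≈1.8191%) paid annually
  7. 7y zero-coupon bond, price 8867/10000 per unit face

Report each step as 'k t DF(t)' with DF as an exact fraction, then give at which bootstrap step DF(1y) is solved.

1 1 1229/1250
2 2 4819/5000
3 3 9569/10000
4 4 569/625
5 5 9061/10000
6 6 4489/5000
7 7 8867/10000
DF(1y) is solved at step 1

step 1 [1y] swap r/1=21/1229: DF=(1 − 21/1229·(0))/(1+21/1229) = 1229/1250 ≈ 0.983200
step 2 [2y] swap r/1=181/9735: DF=(1 − 181/9735·(0.983200))/(1+181/9735) = 4819/5000 ≈ 0.963800
step 3 [3y] swap r/1=431/29039: DF=(1 − 431/29039·(0.983200+0.963800))/(1+431/29039) = 9569/10000 ≈ 0.956900
step 4 [4y] zero: DF = P = 569/625 ≈ 0.910400
step 5 [5y] swap r/1=939/47204: DF=(1 − 939/47204·(0.983200+0.963800+0.956900+0.910400))/(1+939/47204) = 9061/10000 ≈ 0.906100
step 6 [6y] swap r/1=73/4013: DF=(1 − 73/4013·(0.983200+0.963800+0.956900+0.910400+0.906100))/(1+73/4013) = 4489/5000 ≈ 0.897800
step 7 [7y] zero: DF = P = 8867/10000 ≈ 0.886700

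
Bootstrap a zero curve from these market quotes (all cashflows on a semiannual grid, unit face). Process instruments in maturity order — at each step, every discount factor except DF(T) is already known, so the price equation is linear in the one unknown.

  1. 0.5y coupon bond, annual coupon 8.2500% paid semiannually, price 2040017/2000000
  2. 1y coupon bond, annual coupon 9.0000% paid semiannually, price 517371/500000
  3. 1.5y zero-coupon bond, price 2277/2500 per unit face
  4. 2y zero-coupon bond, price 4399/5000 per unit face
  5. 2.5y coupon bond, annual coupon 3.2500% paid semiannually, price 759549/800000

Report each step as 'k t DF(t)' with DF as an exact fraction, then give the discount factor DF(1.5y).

step 1 [0.5y] bond c/2=33/800: DF=(2040017/2000000 − 33/800·(0))/(1+33/800) = 2449/2500 ≈ 0.979600
step 2 [1y] bond c/2=9/200: DF=(517371/500000 − 9/200·(0.979600))/(1+9/200) = 237/250 ≈ 0.948000
step 3 [1.5y] zero: DF = P = 2277/2500 ≈ 0.910800
step 4 [2y] zero: DF = P = 4399/5000 ≈ 0.879800
step 5 [2.5y] bond c/2=13/800: DF=(759549/800000 − 13/800·(0.979600+0.948000+0.910800+0.879800))/(1+13/800) = 2187/2500 ≈ 0.874800

1 1/2 2449/2500
2 1 237/250
3 3/2 2277/2500
4 2 4399/5000
5 5/2 2187/2500
DF(1.5y) = 2277/2500 ≈ 0.910800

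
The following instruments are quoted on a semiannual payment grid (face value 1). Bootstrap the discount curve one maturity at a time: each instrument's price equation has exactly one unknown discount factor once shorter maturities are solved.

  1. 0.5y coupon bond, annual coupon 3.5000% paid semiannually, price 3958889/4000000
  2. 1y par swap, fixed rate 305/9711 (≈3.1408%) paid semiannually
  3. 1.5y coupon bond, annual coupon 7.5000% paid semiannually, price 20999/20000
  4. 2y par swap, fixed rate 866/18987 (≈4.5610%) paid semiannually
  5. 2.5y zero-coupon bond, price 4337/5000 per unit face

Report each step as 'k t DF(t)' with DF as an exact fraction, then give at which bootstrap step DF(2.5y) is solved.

step 1 [0.5y] bond c/2=7/400: DF=(3958889/4000000 − 7/400·(0))/(1+7/400) = 9727/10000 ≈ 0.972700
step 2 [1y] swap r/2=305/19422: DF=(1 − 305/19422·(0.972700))/(1+305/19422) = 1939/2000 ≈ 0.969500
step 3 [1.5y] bond c/2=3/80: DF=(20999/20000 − 3/80·(0.972700+0.969500))/(1+3/80) = 4709/5000 ≈ 0.941800
step 4 [2y] swap r/2=433/18987: DF=(1 − 433/18987·(0.972700+0.969500+0.941800))/(1+433/18987) = 4567/5000 ≈ 0.913400
step 5 [2.5y] zero: DF = P = 4337/5000 ≈ 0.867400

1 1/2 9727/10000
2 1 1939/2000
3 3/2 4709/5000
4 2 4567/5000
5 5/2 4337/5000
DF(2.5y) is solved at step 5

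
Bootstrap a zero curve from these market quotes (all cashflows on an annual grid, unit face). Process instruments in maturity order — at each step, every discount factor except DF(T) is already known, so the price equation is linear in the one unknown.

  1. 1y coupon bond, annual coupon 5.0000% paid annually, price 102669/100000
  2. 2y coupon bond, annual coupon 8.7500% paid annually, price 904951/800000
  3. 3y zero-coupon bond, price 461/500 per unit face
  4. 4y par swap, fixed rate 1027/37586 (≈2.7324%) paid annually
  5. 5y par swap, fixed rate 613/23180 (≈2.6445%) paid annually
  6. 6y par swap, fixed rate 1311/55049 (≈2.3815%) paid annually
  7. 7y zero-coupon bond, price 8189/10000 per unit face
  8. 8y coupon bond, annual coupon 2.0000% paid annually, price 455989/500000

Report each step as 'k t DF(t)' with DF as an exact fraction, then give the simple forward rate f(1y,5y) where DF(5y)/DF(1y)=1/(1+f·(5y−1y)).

step 1 [1y] bond c/1=1/20: DF=(102669/100000 − 1/20·(0))/(1+1/20) = 4889/5000 ≈ 0.977800
step 2 [2y] bond c/1=7/80: DF=(904951/800000 − 7/80·(0.977800))/(1+7/80) = 1923/2000 ≈ 0.961500
step 3 [3y] zero: DF = P = 461/500 ≈ 0.922000
step 4 [4y] swap r/1=1027/37586: DF=(1 − 1027/37586·(0.977800+0.961500+0.922000))/(1+1027/37586) = 8973/10000 ≈ 0.897300
step 5 [5y] swap r/1=613/23180: DF=(1 − 613/23180·(0.977800+0.961500+0.922000+0.897300))/(1+613/23180) = 4387/5000 ≈ 0.877400
step 6 [6y] swap r/1=1311/55049: DF=(1 − 1311/55049·(0.977800+0.961500+0.922000+0.897300+0.877400))/(1+1311/55049) = 8689/10000 ≈ 0.868900
step 7 [7y] zero: DF = P = 8189/10000 ≈ 0.818900
step 8 [8y] bond c/1=1/50: DF=(455989/500000 − 1/50·(0.977800+0.961500+0.922000+0.897300+0.877400+0.868900+0.818900))/(1+1/50) = 7701/10000 ≈ 0.770100

1 1 4889/5000
2 2 1923/2000
3 3 461/500
4 4 8973/10000
5 5 4387/5000
6 6 8689/10000
7 7 8189/10000
8 8 7701/10000
f(1y,5y) = ((4889/5000)/(4387/5000) − 1)/(4) = 251/8774 ≈ 2.8607%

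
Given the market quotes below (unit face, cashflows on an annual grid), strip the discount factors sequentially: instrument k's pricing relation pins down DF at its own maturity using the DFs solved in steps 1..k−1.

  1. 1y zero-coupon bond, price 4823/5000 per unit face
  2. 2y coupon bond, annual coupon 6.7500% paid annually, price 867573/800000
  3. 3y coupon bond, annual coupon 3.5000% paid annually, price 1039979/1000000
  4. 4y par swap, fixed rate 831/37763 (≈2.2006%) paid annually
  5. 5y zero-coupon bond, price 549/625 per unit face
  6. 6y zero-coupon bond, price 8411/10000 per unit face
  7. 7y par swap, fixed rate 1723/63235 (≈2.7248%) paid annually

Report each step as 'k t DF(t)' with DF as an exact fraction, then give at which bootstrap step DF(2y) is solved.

1 1 4823/5000
2 2 9549/10000
3 3 9399/10000
4 4 9169/10000
5 5 549/625
6 6 8411/10000
7 7 8277/10000
DF(2y) is solved at step 2

step 1 [1y] zero: DF = P = 4823/5000 ≈ 0.964600
step 2 [2y] bond c/1=27/400: DF=(867573/800000 − 27/400·(0.964600))/(1+27/400) = 9549/10000 ≈ 0.954900
step 3 [3y] bond c/1=7/200: DF=(1039979/1000000 − 7/200·(0.964600+0.954900))/(1+7/200) = 9399/10000 ≈ 0.939900
step 4 [4y] swap r/1=831/37763: DF=(1 − 831/37763·(0.964600+0.954900+0.939900))/(1+831/37763) = 9169/10000 ≈ 0.916900
step 5 [5y] zero: DF = P = 549/625 ≈ 0.878400
step 6 [6y] zero: DF = P = 8411/10000 ≈ 0.841100
step 7 [7y] swap r/1=1723/63235: DF=(1 − 1723/63235·(0.964600+0.954900+0.939900+0.916900+0.878400+0.841100))/(1+1723/63235) = 8277/10000 ≈ 0.827700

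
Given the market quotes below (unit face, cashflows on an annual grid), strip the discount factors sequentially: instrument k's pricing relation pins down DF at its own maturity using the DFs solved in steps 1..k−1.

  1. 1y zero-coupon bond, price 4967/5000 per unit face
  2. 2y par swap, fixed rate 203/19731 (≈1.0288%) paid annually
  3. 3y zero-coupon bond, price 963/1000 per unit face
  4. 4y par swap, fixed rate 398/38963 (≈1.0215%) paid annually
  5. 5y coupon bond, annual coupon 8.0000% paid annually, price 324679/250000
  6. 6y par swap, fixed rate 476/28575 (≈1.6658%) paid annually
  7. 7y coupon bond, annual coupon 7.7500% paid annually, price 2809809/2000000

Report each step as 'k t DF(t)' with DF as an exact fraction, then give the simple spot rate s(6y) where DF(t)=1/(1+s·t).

step 1 [1y] zero: DF = P = 4967/5000 ≈ 0.993400
step 2 [2y] swap r/1=203/19731: DF=(1 − 203/19731·(0.993400))/(1+203/19731) = 9797/10000 ≈ 0.979700
step 3 [3y] zero: DF = P = 963/1000 ≈ 0.963000
step 4 [4y] swap r/1=398/38963: DF=(1 − 398/38963·(0.993400+0.979700+0.963000))/(1+398/38963) = 4801/5000 ≈ 0.960200
step 5 [5y] bond c/1=2/25: DF=(324679/250000 − 2/25·(0.993400+0.979700+0.963000+0.960200))/(1+2/25) = 9139/10000 ≈ 0.913900
step 6 [6y] swap r/1=476/28575: DF=(1 − 476/28575·(0.993400+0.979700+0.963000+0.960200+0.913900))/(1+476/28575) = 1131/1250 ≈ 0.904800
step 7 [7y] bond c/1=31/400: DF=(2809809/2000000 − 31/400·(0.993400+0.979700+0.963000+0.960200+0.913900+0.904800))/(1+31/400) = 558/625 ≈ 0.892800

1 1 4967/5000
2 2 9797/10000
3 3 963/1000
4 4 4801/5000
5 5 9139/10000
6 6 1131/1250
7 7 558/625
s(6y) = (1/(1131/1250) − 1)/(6) = 119/6786 ≈ 1.7536%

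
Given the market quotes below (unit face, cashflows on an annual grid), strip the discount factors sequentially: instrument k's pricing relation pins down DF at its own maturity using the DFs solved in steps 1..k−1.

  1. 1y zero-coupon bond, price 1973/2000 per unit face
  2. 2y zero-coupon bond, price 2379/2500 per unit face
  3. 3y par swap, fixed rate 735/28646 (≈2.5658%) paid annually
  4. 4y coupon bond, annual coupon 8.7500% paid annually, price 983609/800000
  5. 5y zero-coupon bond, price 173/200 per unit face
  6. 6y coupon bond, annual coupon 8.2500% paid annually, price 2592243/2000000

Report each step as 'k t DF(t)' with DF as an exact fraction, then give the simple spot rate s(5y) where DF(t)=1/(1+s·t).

step 1 [1y] zero: DF = P = 1973/2000 ≈ 0.986500
step 2 [2y] zero: DF = P = 2379/2500 ≈ 0.951600
step 3 [3y] swap r/1=735/28646: DF=(1 − 735/28646·(0.986500+0.951600))/(1+735/28646) = 1853/2000 ≈ 0.926500
step 4 [4y] bond c/1=7/80: DF=(983609/800000 − 7/80·(0.986500+0.951600+0.926500))/(1+7/80) = 9001/10000 ≈ 0.900100
step 5 [5y] zero: DF = P = 173/200 ≈ 0.865000
step 6 [6y] bond c/1=33/400: DF=(2592243/2000000 − 33/400·(0.986500+0.951600+0.926500+0.900100+0.865000))/(1+33/400) = 1689/2000 ≈ 0.844500

1 1 1973/2000
2 2 2379/2500
3 3 1853/2000
4 4 9001/10000
5 5 173/200
6 6 1689/2000
s(5y) = (1/(173/200) − 1)/(5) = 27/865 ≈ 3.1214%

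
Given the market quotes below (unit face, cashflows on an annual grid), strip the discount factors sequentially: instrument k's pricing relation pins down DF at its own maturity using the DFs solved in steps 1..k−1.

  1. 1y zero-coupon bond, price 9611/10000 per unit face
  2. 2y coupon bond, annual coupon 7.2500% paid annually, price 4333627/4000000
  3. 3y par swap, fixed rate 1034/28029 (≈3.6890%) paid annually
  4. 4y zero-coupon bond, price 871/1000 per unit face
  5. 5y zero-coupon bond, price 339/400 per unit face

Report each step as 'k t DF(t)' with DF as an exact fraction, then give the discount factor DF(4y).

1 1 9611/10000
2 2 2363/2500
3 3 4483/5000
4 4 871/1000
5 5 339/400
DF(4y) = 871/1000 ≈ 0.871000

step 1 [1y] zero: DF = P = 9611/10000 ≈ 0.961100
step 2 [2y] bond c/1=29/400: DF=(4333627/4000000 − 29/400·(0.961100))/(1+29/400) = 2363/2500 ≈ 0.945200
step 3 [3y] swap r/1=1034/28029: DF=(1 − 1034/28029·(0.961100+0.945200))/(1+1034/28029) = 4483/5000 ≈ 0.896600
step 4 [4y] zero: DF = P = 871/1000 ≈ 0.871000
step 5 [5y] zero: DF = P = 339/400 ≈ 0.847500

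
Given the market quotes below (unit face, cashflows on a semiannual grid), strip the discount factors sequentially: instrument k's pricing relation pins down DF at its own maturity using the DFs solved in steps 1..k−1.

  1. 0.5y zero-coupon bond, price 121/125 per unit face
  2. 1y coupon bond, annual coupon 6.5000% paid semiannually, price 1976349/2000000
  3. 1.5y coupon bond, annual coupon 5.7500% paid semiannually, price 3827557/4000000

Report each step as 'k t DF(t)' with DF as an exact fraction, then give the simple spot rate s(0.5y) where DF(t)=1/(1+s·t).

step 1 [0.5y] zero: DF = P = 121/125 ≈ 0.968000
step 2 [1y] bond c/2=13/400: DF=(1976349/2000000 − 13/400·(0.968000))/(1+13/400) = 4633/5000 ≈ 0.926600
step 3 [1.5y] bond c/2=23/800: DF=(3827557/4000000 − 23/800·(0.968000+0.926600))/(1+23/800) = 2193/2500 ≈ 0.877200

1 1/2 121/125
2 1 4633/5000
3 3/2 2193/2500
s(0.5y) = (1/(121/125) − 1)/(1/2) = 8/121 ≈ 6.6116%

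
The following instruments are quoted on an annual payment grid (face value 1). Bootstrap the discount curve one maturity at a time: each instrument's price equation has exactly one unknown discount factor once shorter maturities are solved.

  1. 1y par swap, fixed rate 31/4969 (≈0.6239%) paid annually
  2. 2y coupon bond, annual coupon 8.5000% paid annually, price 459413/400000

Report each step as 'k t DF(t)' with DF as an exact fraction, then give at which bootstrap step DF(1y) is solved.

1 1 4969/5000
2 2 9807/10000
DF(1y) is solved at step 1

step 1 [1y] swap r/1=31/4969: DF=(1 − 31/4969·(0))/(1+31/4969) = 4969/5000 ≈ 0.993800
step 2 [2y] bond c/1=17/200: DF=(459413/400000 − 17/200·(0.993800))/(1+17/200) = 9807/10000 ≈ 0.980700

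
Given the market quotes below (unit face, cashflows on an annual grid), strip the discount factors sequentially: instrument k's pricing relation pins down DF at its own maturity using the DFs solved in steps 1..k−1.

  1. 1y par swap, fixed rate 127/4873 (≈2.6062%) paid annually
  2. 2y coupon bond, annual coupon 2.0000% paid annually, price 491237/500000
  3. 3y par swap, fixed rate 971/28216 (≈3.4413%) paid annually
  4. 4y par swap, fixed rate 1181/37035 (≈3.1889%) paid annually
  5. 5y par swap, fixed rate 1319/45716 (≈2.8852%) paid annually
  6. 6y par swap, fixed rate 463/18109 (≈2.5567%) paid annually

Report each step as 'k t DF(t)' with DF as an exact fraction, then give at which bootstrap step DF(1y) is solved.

1 1 4873/5000
2 2 9441/10000
3 3 9029/10000
4 4 8819/10000
5 5 8681/10000
6 6 8611/10000
DF(1y) is solved at step 1

step 1 [1y] swap r/1=127/4873: DF=(1 − 127/4873·(0))/(1+127/4873) = 4873/5000 ≈ 0.974600
step 2 [2y] bond c/1=1/50: DF=(491237/500000 − 1/50·(0.974600))/(1+1/50) = 9441/10000 ≈ 0.944100
step 3 [3y] swap r/1=971/28216: DF=(1 − 971/28216·(0.974600+0.944100))/(1+971/28216) = 9029/10000 ≈ 0.902900
step 4 [4y] swap r/1=1181/37035: DF=(1 − 1181/37035·(0.974600+0.944100+0.902900))/(1+1181/37035) = 8819/10000 ≈ 0.881900
step 5 [5y] swap r/1=1319/45716: DF=(1 − 1319/45716·(0.974600+0.944100+0.902900+0.881900))/(1+1319/45716) = 8681/10000 ≈ 0.868100
step 6 [6y] swap r/1=463/18109: DF=(1 − 463/18109·(0.974600+0.944100+0.902900+0.881900+0.868100))/(1+463/18109) = 8611/10000 ≈ 0.861100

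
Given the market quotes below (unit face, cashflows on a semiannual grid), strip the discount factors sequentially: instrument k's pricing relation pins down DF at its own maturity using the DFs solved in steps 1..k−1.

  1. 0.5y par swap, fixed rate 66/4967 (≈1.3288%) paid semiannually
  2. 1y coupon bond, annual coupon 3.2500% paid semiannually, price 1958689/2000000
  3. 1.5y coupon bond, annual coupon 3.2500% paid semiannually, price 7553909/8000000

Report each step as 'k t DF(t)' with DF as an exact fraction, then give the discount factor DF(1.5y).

step 1 [0.5y] swap r/2=33/4967: DF=(1 − 33/4967·(0))/(1+33/4967) = 4967/5000 ≈ 0.993400
step 2 [1y] bond c/2=13/800: DF=(1958689/2000000 − 13/800·(0.993400))/(1+13/800) = 4739/5000 ≈ 0.947800
step 3 [1.5y] bond c/2=13/800: DF=(7553909/8000000 − 13/800·(0.993400+0.947800))/(1+13/800) = 8981/10000 ≈ 0.898100

1 1/2 4967/5000
2 1 4739/5000
3 3/2 8981/10000
DF(1.5y) = 8981/10000 ≈ 0.898100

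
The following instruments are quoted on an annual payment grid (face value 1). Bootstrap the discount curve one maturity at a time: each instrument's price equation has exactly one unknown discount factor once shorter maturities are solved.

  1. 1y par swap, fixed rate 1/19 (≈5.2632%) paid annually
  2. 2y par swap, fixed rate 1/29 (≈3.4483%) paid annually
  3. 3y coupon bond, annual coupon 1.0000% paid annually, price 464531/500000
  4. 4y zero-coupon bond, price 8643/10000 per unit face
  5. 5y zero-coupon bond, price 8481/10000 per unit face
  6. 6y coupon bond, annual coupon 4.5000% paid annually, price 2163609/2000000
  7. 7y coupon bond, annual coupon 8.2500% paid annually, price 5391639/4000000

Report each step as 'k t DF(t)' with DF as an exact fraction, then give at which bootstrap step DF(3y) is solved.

step 1 [1y] swap r/1=1/19: DF=(1 − 1/19·(0))/(1+1/19) = 19/20 ≈ 0.950000
step 2 [2y] swap r/1=1/29: DF=(1 − 1/29·(0.950000))/(1+1/29) = 187/200 ≈ 0.935000
step 3 [3y] bond c/1=1/100: DF=(464531/500000 − 1/100·(0.950000+0.935000))/(1+1/100) = 2253/2500 ≈ 0.901200
step 4 [4y] zero: DF = P = 8643/10000 ≈ 0.864300
step 5 [5y] zero: DF = P = 8481/10000 ≈ 0.848100
step 6 [6y] bond c/1=9/200: DF=(2163609/2000000 − 9/200·(0.950000+0.935000+0.901200+0.864300+0.848100))/(1+9/200) = 1683/2000 ≈ 0.841500
step 7 [7y] bond c/1=33/400: DF=(5391639/4000000 − 33/400·(0.950000+0.935000+0.901200+0.864300+0.848100+0.841500))/(1+33/400) = 4191/5000 ≈ 0.838200

1 1 19/20
2 2 187/200
3 3 2253/2500
4 4 8643/10000
5 5 8481/10000
6 6 1683/2000
7 7 4191/5000
DF(3y) is solved at step 3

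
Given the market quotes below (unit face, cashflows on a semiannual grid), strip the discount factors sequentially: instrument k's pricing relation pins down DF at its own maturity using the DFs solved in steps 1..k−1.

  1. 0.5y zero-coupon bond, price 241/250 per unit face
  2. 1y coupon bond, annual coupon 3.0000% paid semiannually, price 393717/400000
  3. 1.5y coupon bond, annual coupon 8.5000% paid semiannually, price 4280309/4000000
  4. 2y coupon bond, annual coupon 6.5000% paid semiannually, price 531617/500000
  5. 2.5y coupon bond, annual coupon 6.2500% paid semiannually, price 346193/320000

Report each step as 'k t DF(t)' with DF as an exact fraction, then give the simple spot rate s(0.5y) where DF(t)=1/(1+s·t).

1 1/2 241/250
2 1 1911/2000
3 3/2 4741/5000
4 2 1879/2000
5 5/2 9337/10000
s(0.5y) = (1/(241/250) − 1)/(1/2) = 18/241 ≈ 7.4689%

step 1 [0.5y] zero: DF = P = 241/250 ≈ 0.964000
step 2 [1y] bond c/2=3/200: DF=(393717/400000 − 3/200·(0.964000))/(1+3/200) = 1911/2000 ≈ 0.955500
step 3 [1.5y] bond c/2=17/400: DF=(4280309/4000000 − 17/400·(0.964000+0.955500))/(1+17/400) = 4741/5000 ≈ 0.948200
step 4 [2y] bond c/2=13/400: DF=(531617/500000 − 13/400·(0.964000+0.955500+0.948200))/(1+13/400) = 1879/2000 ≈ 0.939500
step 5 [2.5y] bond c/2=1/32: DF=(346193/320000 − 1/32·(0.964000+0.955500+0.948200+0.939500))/(1+1/32) = 9337/10000 ≈ 0.933700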